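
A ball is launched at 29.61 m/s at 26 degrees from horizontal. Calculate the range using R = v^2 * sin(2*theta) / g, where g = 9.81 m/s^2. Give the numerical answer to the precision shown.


sin(2 * 26) = sin(52) = 0.788011
v^2 = 29.61^2 = 876.7521
R = 876.7521 * 0.788011 / 9.81
= 70.427 m

70.427 m


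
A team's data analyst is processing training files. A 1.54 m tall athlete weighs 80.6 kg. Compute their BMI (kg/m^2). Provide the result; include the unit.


height^2 = 2.3716 m^2
BMI = 80.6 / 2.3716 = 33.99 kg/m^2

33.99 kg/m^2


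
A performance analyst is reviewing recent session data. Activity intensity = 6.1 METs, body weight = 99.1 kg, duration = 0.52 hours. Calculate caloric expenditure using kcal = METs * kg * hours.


kcal = 6.1 * 99.1 * 0.52
= 604.51 * 0.52
= 314.35 kcal

314.35 kcal


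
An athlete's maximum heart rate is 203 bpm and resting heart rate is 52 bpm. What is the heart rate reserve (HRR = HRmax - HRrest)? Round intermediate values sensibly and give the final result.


HRR = HRmax - HRrest
= 203 - 52
= 151 bpm

151 bpm


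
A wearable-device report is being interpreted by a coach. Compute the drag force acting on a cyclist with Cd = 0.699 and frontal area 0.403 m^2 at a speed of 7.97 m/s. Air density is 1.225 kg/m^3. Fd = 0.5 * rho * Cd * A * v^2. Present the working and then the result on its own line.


Step 1: v^2 = 63.5209
Step 2: Fd = 0.5 * 1.225 * 0.699 * 0.403 * 63.5209
= 10.96 N

10.96 N


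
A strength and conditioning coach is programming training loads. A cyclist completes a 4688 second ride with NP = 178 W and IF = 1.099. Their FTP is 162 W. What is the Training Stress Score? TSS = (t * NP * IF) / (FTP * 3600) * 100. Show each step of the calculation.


t * NP * IF = 4688 * 178 * 1.099 = 917075.936
FTP * 3600 = 583200
TSS = (917075.936 / 583200) * 100 = 157.25

157.25 TSS


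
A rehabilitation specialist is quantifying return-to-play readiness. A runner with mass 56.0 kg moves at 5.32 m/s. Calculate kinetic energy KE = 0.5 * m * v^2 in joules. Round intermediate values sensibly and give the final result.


v^2 = 5.32^2 = 28.3024
KE = 0.5 * 56.0 * 28.3024
= 792.47 J

792.47 J


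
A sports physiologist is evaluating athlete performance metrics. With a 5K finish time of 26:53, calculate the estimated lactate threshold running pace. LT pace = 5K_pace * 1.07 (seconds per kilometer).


Race duration = 1613 s for 5 km
Average pace = 1613 / 5 = 322.6 s/km
LT pace = 322.6 * 1.07
= 345.18 s/km

345.18 s/km


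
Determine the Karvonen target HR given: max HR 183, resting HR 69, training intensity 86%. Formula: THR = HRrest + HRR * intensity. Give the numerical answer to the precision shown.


HRR = HRmax - HRrest = 183 - 69 = 114
THR = 69 + 114 * 0.86
= 167.04 bpm

167.04 bpm


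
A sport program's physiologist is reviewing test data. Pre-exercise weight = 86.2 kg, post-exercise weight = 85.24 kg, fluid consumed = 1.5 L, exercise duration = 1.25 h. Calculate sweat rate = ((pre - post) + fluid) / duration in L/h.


Weight loss = 86.2 - 85.24 = 0.96 kg (approx L)
Total sweat = 0.96 + 1.5 = 2.46 L
Sweat rate = 2.46 / 1.25 = 1.968 L/h

1.968 L/h


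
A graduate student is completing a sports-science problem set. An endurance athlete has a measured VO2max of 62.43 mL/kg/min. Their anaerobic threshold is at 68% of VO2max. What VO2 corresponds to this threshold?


Anaerobic threshold VO2 = VO2max * 68%
= 62.43 * 0.68
= 42.45 mL/kg/min

42.45 mL/kg/min


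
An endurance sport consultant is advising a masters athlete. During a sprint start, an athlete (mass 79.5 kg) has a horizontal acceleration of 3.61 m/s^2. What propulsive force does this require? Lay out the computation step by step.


Propulsive force = mass * acceleration
= 79.5 kg * 3.61 m/s^2
= 287.0 N

287.0 N


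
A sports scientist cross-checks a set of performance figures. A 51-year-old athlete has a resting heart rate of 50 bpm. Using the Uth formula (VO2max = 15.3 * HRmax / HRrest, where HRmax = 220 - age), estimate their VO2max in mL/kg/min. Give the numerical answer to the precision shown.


HRmax = 220 - 51 = 169 bpm
Ratio = HRmax / HRrest = 169 / 50 = 3.38
VO2max = 15.3 * 3.38 = 51.71 mL/kg/min

51.71 mL/kg/min


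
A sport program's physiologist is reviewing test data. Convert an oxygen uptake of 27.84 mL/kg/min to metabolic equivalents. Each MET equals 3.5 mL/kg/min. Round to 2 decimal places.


One MET = 3.5 mL/kg/min
Number of METs = 27.84 / 3.5
= 7.95 METs

7.95 METs


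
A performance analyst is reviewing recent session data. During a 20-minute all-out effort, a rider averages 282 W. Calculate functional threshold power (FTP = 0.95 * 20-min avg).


FTP = 0.95 * 282
= 267.9 W

267.9 W


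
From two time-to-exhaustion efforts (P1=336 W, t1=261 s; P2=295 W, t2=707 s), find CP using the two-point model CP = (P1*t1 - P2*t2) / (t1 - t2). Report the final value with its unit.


Work in trial 1 = 87696 J
Work in trial 2 = 208565 J
Delta work = -120869 J
Delta time = -446 s
CP = -120869 / -446 = 271.01 W

271.01 W


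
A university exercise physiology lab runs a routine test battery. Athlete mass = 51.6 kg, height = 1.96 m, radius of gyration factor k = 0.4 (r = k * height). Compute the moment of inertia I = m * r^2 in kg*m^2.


r = k * height = 0.4 * 1.96 = 0.784 m
r^2 = 0.784^2 = 0.614656
I = 51.6 * 0.614656 = 31.716 kg*m^2

31.716 kg*m^2


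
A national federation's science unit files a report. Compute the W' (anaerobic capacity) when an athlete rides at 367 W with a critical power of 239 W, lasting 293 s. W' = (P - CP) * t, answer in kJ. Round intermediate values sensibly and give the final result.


Above-CP power = 128 W
Duration = 293 s
W' = 128 * 293 = 37504 J
Convert: 37504 / 1000 = 37.504 kJ

37.504 kJ


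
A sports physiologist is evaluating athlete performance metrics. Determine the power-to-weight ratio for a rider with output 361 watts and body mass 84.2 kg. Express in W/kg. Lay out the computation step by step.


P/W = 361 / 84.2 = 4.287 W/kg

4.287 W/kg


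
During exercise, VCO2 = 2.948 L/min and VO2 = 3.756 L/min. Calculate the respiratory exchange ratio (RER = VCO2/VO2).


RER = VCO2 / VO2
= 2.948 / 3.756
= 0.7849

0.7849


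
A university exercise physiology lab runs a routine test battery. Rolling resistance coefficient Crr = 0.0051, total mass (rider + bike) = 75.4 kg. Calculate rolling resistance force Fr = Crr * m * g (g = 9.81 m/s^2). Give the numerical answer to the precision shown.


Fr = Crr * m * g
= 0.0051 * 75.4 * 9.81
= 3.772 N

3.772 N


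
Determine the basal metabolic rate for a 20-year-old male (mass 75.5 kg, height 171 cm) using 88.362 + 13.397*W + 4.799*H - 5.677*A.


BMR = 88.362 + 13.397*75.5 + 4.799*171 - 5.677*20
= 1806.92 kcal/day

1806.92 kcal/day


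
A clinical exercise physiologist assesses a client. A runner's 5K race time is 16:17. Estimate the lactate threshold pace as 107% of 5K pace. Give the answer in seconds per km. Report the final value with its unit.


Total race time = 16*60 + 17 = 977 seconds
5K pace = 977 / 5 = 195.4 sec/km
LT pace = 195.4 * 1.07 = 209.08 sec/km

209.08 s/km


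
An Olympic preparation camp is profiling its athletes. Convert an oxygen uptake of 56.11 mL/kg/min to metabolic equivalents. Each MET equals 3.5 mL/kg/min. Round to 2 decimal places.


One MET = 3.5 mL/kg/min
Number of METs = 56.11 / 3.5
= 16.03 METs

16.03 METs


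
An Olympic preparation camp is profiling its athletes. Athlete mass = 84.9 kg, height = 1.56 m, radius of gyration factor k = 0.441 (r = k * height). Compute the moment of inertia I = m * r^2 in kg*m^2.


r = k * height = 0.441 * 1.56 = 0.68796 m
r^2 = 0.68796^2 = 0.473289
I = 84.9 * 0.473289 = 40.182 kg*m^2

40.182 kg*m^2


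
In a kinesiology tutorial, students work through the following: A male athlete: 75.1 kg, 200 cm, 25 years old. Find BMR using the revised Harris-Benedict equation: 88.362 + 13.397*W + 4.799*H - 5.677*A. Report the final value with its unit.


Intercept = 88.362
Weight contribution = 13.397 * 75.1 = 1006.1147
Height contribution = 4.799 * 200 = 959.8
Age contribution = 5.677 * 25 = 141.925
BMR = 88.362 + 1006.1147 + 959.8 - 141.925
= 1912.35 kcal/day

1912.35 kcal/day


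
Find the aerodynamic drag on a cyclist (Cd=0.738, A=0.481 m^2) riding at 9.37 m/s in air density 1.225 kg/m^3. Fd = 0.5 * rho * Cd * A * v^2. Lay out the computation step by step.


Fd = 0.5 * 1.225 * 0.738 * 0.481 * 9.37^2
= 0.5 * 1.225 * 0.738 * 0.481 * 87.7969
= 19.089 N

19.089 N


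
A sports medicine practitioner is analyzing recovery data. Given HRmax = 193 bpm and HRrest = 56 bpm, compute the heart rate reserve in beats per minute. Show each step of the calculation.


Heart rate reserve = maximum HR minus resting HR
HRR = 193 - 56 = 137 bpm

137 bpm


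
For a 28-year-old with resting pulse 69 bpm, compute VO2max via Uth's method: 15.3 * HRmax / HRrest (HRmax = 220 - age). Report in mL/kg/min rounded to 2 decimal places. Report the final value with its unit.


Step 1: HRmax = 220 - 28 = 192 bpm
Step 2: Ratio = 192 / 69 = 2.7826
Step 3: VO2max = 15.3 * 2.7826 = 42.57 mL/kg/min

42.57 mL/kg/min


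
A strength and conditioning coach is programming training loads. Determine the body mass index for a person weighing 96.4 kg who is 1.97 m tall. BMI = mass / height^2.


BMI = mass / height^2
= 96.4 / 1.97^2
= 96.4 / 3.8809
= 24.84 kg/m^2

24.84 kg/m^2


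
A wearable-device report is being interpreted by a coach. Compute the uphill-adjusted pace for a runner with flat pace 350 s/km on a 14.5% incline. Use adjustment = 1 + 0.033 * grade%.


Adjustment factor = 1 + 0.033 * 14.5 = 1.4785
Grade-adjusted pace = 350 * 1.4785 = 517.48 s/km

517.48 s/km


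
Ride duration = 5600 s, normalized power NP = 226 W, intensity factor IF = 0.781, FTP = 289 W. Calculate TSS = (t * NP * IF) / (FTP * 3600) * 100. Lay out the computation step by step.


Numerator = 5600 * 226 * 0.781 = 988433.6
Denominator = 289 * 3600 = 1040400
TSS = 988433.6 / 1040400 * 100
= 95.01

95.01 TSS


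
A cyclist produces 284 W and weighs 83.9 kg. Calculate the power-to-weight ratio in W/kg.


P/W = power / mass
= 284 / 83.9
= 3.385 W/kg

3.385 W/kg


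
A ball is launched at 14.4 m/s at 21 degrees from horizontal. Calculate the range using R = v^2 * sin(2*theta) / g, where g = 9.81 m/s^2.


sin(2 * 21) = sin(42) = 0.669131
v^2 = 14.4^2 = 207.36
R = 207.36 * 0.669131 / 9.81
= 14.144 m

14.144 m


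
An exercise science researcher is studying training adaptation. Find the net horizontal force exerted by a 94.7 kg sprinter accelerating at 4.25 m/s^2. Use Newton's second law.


Newton's second law: F = m * a
F = 94.7 * 4.25 = 402.48 N

402.48 N


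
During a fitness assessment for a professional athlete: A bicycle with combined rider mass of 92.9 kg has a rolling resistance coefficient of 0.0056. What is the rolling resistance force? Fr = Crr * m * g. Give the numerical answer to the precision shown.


Fr = 0.0056 * 92.9 * 9.81
= 0.52024 * 9.81
= 5.104 N

5.104 N


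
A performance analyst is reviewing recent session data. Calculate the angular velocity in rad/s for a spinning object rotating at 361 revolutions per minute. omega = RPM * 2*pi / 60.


omega = RPM * 2*pi / 60
= 361 * 6.28318531 / 60
= 37.804 rad/s

37.804 rad/s


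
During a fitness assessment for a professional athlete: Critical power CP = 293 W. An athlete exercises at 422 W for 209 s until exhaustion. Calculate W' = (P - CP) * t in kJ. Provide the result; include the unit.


P - CP = 422 - 293 = 129 W
W' = 129 * 209 = 26961 J
= 26961 / 1000 = 26.961 kJ

26.961 kJ


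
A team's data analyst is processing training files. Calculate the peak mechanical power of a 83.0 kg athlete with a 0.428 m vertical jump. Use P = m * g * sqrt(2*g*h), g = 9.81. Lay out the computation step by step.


First, sqrt(2gh) = sqrt(2 * 9.81 * 0.428)
= sqrt(8.39736) = 2.89782 m/s
Power = 83.0 * 9.81 * 2.89782 = 2359.49 W

2359.49 W


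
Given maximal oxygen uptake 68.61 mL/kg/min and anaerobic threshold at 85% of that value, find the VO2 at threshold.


Percentage as decimal = 0.85
VO2 at AT = 68.61 * 0.85 = 58.32 mL/kg/min

58.32 mL/kg/min


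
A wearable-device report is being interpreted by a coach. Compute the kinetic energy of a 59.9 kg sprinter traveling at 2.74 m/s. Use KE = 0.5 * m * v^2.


Velocity squared = 7.5076
KE = 0.5 * 59.9 * 7.5076 = 224.85 J

224.85 J


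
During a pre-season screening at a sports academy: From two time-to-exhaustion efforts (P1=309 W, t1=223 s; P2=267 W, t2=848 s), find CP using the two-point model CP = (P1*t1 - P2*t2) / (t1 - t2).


Work in trial 1 = 68907 J
Work in trial 2 = 226416 J
Delta work = -157509 J
Delta time = -625 s
CP = -157509 / -625 = 252.01 W

252.01 W


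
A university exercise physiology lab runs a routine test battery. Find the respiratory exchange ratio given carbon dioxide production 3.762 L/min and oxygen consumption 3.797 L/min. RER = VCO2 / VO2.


VCO2 = 3.762 L/min
VO2 = 3.797 L/min
RER = 3.762 / 3.797 = 0.9908

0.9908


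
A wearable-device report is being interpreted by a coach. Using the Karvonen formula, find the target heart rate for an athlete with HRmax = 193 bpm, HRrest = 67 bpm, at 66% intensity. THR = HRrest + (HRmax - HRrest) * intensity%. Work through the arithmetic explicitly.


HRR = 193 - 67 = 126
THR = 67 + 126 * 0.66
= 67 + 83.16
= 150.16 bpm

150.16 bpm


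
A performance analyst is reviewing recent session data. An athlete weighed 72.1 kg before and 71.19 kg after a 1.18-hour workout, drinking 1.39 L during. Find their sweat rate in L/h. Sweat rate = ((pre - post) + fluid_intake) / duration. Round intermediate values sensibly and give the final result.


Body mass change = 0.91 kg
Total sweat loss = 0.91 + 1.39 = 2.3 L
Rate = 2.3 / 1.18 = 1.949 L/h

1.949 L/h


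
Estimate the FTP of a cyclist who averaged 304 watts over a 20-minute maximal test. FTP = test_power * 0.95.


FTP = 304 * 0.95 = 288.8 W

288.8 W


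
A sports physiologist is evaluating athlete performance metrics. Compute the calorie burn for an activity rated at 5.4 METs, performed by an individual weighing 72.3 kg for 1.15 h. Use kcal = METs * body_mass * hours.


Product of METs and mass = 5.4 * 72.3 = 390.42
Total kcal = 390.42 * 1.15 = 448.98 kcal

448.98 kcal


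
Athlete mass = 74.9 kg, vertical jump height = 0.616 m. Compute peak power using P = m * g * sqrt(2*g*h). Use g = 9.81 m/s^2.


sqrt(2 * 9.81 * 0.616) = sqrt(12.08592) = 3.476481 m/s
P = 74.9 * 9.81 * 3.476481
= 2554.41 W

2554.41 W


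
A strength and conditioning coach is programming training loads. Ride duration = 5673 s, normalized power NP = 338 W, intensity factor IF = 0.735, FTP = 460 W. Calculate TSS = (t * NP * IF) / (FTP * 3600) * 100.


Numerator = 5673 * 338 * 0.735 = 1409343.39
Denominator = 460 * 3600 = 1656000
TSS = 1409343.39 / 1656000 * 100
= 85.11

85.11 TSS


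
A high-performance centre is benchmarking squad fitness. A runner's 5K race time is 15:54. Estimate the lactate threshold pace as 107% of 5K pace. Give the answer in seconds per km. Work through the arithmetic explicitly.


Total race time = 15*60 + 54 = 954 seconds
5K pace = 954 / 5 = 190.8 sec/km
LT pace = 190.8 * 1.07 = 204.16 sec/km

204.16 s/km


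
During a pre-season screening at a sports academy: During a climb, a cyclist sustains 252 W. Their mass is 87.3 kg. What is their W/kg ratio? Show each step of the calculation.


Power-to-weight = 252 W / 87.3 kg
= 2.887 W/kg

2.887 W/kg


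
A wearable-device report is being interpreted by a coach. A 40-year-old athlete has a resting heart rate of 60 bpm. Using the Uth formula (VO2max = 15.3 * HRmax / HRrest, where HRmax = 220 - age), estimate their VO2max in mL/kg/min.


HRmax = 220 - 40 = 180 bpm
Ratio = HRmax / HRrest = 180 / 60 = 3.0
VO2max = 15.3 * 3.0 = 45.9 mL/kg/min

45.9 mL/kg/min


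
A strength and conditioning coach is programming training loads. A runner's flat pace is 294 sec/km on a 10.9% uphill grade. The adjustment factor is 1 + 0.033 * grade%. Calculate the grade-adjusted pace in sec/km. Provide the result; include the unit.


Factor = 1 + 0.033 * 10.9 = 1.3597
Adjusted pace = 294 * 1.3597
= 399.75 sec/km

399.75 s/km


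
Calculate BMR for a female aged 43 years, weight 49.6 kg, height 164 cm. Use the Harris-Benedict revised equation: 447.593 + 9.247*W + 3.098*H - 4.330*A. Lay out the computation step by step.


Substituting values:
W term = 9.247 * 49.6 = 458.6512
H term = 3.098 * 164 = 508.072
A term = 4.330 * 43 = 186.19
BMR = 1228.13 kcal/day

1228.13 kcal/day


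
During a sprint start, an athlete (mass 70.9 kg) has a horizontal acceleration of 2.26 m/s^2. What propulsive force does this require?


Propulsive force = mass * acceleration
= 70.9 kg * 2.26 m/s^2
= 160.23 N

160.23 N


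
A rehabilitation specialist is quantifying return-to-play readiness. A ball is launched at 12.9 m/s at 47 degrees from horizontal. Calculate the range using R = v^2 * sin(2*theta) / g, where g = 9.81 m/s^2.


sin(2 * 47) = sin(94) = 0.997564
v^2 = 12.9^2 = 166.41
R = 166.41 * 0.997564 / 9.81
= 16.922 m

16.922 m


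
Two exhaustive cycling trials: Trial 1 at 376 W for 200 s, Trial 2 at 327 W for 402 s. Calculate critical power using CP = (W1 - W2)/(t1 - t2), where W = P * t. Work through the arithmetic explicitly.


W1 = 376 * 200 = 75200 J
W2 = 327 * 402 = 131454 J
CP = (75200 - 131454) / (200 - 402)
= -56254 / -202
= 278.49 W

278.49 W


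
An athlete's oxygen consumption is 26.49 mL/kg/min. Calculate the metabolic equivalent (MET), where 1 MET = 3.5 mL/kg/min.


MET = VO2 / 3.5
= 26.49 / 3.5
= 7.57 METs

7.57 METs


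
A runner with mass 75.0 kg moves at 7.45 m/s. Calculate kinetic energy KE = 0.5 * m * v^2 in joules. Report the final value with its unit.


v^2 = 7.45^2 = 55.5025
KE = 0.5 * 75.0 * 55.5025
= 2081.34 J

2081.34 J


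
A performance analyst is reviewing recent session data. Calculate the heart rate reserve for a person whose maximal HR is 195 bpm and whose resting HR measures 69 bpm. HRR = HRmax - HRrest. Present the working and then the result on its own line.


HRmax = 195 bpm
HRrest = 69 bpm
HRR = 195 - 69 = 126 bpm

126 bpm


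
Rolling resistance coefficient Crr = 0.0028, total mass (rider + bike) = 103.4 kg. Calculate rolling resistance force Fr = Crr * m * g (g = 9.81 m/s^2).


Fr = Crr * m * g
= 0.0028 * 103.4 * 9.81
= 2.84 N

2.84 N


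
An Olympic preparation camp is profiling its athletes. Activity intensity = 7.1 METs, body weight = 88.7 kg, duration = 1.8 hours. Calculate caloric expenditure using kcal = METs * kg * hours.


kcal = 7.1 * 88.7 * 1.8
= 629.77 * 1.8
= 1133.59 kcal

1133.59 kcal


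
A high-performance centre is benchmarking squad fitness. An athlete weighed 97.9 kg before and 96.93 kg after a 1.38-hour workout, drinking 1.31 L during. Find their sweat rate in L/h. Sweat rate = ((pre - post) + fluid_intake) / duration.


Body mass change = 0.97 kg
Total sweat loss = 0.97 + 1.31 = 2.28 L
Rate = 2.28 / 1.38 = 1.652 L/h

1.652 L/h


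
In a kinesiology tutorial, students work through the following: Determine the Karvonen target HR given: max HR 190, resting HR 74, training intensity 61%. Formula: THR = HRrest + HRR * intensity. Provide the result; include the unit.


HRR = HRmax - HRrest = 190 - 74 = 116
THR = 74 + 116 * 0.61
= 144.76 bpm

144.76 bpm


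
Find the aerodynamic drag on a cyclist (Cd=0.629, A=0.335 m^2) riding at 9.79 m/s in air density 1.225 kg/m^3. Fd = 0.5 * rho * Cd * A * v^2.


Fd = 0.5 * 1.225 * 0.629 * 0.335 * 9.79^2
= 0.5 * 1.225 * 0.629 * 0.335 * 95.8441
= 12.37 N

12.37 N


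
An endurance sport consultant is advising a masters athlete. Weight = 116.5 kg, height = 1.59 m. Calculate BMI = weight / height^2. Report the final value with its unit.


height^2 = 1.59^2 = 2.5281
BMI = 116.5 / 2.5281 = 46.08 kg/m^2

46.08 kg/m^2


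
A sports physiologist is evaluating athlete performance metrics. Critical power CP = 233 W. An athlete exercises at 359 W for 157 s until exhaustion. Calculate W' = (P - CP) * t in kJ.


P - CP = 359 - 233 = 126 W
W' = 126 * 157 = 19782 J
= 19782 / 1000 = 19.782 kJ

19.782 kJ


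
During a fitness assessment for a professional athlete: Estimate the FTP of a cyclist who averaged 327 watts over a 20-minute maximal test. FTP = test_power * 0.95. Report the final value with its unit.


FTP = 327 * 0.95 = 310.65 W

310.65 W


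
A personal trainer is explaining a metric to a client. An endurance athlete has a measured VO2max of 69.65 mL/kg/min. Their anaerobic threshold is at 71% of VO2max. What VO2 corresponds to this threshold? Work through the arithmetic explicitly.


Anaerobic threshold VO2 = VO2max * 71%
= 69.65 * 0.71
= 49.45 mL/kg/min

49.45 mL/kg/min


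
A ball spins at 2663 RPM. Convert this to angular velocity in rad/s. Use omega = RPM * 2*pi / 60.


omega = 2663 * 2 * pi / 60
= 2663 * 6.28318531 / 60
= 16732.122 / 60
= 278.869 rad/s

278.869 rad/s


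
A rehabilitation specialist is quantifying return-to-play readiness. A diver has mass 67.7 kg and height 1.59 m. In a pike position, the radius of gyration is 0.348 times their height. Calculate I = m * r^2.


r = 0.348 * 1.59 = 0.55332 m
I = m * r^2 = 67.7 * 0.306163 = 20.727 kg*m^2

20.727 kg*m^2


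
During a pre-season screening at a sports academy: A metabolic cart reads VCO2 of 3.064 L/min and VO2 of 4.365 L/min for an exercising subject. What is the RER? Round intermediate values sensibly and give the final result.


RER = VCO2 / VO2 = 3.064 / 4.365 = 0.7019

0.7019


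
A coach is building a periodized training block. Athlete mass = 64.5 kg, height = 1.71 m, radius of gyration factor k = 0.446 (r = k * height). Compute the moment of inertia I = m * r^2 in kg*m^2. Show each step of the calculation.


r = k * height = 0.446 * 1.71 = 0.76266 m
r^2 = 0.76266^2 = 0.58165
I = 64.5 * 0.58165 = 37.516 kg*m^2

37.516 kg*m^2


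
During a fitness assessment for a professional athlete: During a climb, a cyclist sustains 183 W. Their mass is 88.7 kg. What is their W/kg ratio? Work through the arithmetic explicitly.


Power-to-weight = 183 W / 88.7 kg
= 2.063 W/kg

2.063 W/kg


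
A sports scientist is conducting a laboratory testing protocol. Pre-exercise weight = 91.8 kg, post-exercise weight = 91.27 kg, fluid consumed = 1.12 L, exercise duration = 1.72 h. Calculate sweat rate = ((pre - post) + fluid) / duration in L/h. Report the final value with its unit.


Weight loss = 91.8 - 91.27 = 0.53 kg (approx L)
Total sweat = 0.53 + 1.12 = 1.65 L
Sweat rate = 1.65 / 1.72 = 0.959 L/h

0.959 L/h


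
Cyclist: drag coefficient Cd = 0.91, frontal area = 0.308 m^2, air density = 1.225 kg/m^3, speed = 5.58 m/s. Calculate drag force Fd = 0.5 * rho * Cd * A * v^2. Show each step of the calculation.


v^2 = 5.58^2 = 31.1364
Fd = 0.5 * 1.225 * 0.91 * 0.308 * 31.1364
= 5.345 N

5.345 N


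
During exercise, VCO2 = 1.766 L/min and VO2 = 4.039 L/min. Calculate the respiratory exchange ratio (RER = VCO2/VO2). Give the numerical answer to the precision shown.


RER = VCO2 / VO2
= 1.766 / 4.039
= 0.4372

0.4372


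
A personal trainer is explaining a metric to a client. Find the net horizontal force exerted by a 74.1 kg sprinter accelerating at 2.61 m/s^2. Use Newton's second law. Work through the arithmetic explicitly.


Newton's second law: F = m * a
F = 74.1 * 2.61 = 193.4 N

193.4 N


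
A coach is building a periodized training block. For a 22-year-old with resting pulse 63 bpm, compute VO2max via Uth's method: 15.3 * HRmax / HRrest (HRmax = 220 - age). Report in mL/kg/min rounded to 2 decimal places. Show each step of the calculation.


Step 1: HRmax = 220 - 22 = 198 bpm
Step 2: Ratio = 198 / 63 = 3.1429
Step 3: VO2max = 15.3 * 3.1429 = 48.09 mL/kg/min

48.09 mL/kg/min


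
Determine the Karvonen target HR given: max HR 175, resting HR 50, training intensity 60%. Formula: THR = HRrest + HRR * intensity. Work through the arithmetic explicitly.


HRR = HRmax - HRrest = 175 - 50 = 125
THR = 50 + 125 * 0.6
= 125.0 bpm

125.0 bpm


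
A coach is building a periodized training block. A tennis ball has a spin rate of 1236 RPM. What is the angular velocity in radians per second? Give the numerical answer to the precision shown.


Convert RPM to rad/s: multiply by 2*pi and divide by 60
omega = 1236 * 2 * pi / 60
= 129.434 rad/s

129.434 rad/s


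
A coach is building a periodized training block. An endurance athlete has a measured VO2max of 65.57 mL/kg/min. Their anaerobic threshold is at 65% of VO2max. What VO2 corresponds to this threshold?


Anaerobic threshold VO2 = VO2max * 65%
= 65.57 * 0.65
= 42.62 mL/kg/min

42.62 mL/kg/min


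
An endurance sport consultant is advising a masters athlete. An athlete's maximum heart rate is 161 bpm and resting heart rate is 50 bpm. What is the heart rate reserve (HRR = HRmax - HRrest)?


HRR = HRmax - HRrest
= 161 - 50
= 111 bpm

111 bpm


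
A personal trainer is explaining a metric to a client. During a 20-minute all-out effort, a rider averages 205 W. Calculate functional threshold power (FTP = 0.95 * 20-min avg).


FTP = 0.95 * 205
= 194.75 W

194.75 W


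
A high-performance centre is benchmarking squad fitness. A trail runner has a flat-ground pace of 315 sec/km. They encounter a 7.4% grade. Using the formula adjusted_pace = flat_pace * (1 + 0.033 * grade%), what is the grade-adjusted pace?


Grade factor = 1 + 0.033 * 7.4 = 1.2442
Adjusted = 315 * 1.2442 = 391.92 sec/km

391.92 s/km


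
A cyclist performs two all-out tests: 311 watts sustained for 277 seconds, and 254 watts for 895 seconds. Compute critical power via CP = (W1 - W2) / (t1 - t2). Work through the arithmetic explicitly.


W1 = P1 * t1 = 311 * 277 = 86147 J
W2 = P2 * t2 = 254 * 895 = 227330 J
CP = (86147 - 227330) / (277 - 895)
= 228.45 W

228.45 W


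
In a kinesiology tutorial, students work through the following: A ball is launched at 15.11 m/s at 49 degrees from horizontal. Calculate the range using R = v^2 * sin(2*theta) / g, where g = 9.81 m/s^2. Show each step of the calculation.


sin(2 * 49) = sin(98) = 0.990268
v^2 = 15.11^2 = 228.3121
R = 228.3121 * 0.990268 / 9.81
= 23.047 m

23.047 m


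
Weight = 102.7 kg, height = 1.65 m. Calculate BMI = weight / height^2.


height^2 = 1.65^2 = 2.7225
BMI = 102.7 / 2.7225 = 37.72 kg/m^2

37.72 kg/m^2


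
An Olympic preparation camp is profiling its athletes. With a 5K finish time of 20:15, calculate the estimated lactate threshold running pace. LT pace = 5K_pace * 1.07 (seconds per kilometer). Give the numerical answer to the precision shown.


Race duration = 1215 s for 5 km
Average pace = 1215 / 5 = 243.0 s/km
LT pace = 243.0 * 1.07
= 260.01 s/km

260.01 s/km


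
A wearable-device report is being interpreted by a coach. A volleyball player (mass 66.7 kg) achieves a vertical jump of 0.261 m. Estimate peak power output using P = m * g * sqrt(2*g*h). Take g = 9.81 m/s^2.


2 * g * h = 2 * 9.81 * 0.261 = 5.12082
sqrt(5.12082) = 2.262923 m/s
P = 66.7 * 9.81 * 2.262923 = 1480.69 W

1480.69 W


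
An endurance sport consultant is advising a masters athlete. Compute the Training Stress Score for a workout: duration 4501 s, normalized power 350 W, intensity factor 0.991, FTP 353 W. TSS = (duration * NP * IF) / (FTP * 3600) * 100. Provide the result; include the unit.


Product = 4501 * 350 * 0.991 = 1561171.85
Base = 353 * 3600 = 1270800
TSS = 1561171.85 / 1270800 * 100 = 122.85

122.85 TSS


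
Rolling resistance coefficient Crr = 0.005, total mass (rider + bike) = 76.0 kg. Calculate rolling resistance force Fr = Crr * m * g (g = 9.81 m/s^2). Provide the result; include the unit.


Fr = Crr * m * g
= 0.005 * 76.0 * 9.81
= 3.728 N

3.728 N


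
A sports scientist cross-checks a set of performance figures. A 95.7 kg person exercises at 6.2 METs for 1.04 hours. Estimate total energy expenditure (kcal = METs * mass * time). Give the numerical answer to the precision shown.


Energy = METs * mass(kg) * time(h)
= 6.2 * 95.7 * 1.04
= 617.07 kcal

617.07 kcal


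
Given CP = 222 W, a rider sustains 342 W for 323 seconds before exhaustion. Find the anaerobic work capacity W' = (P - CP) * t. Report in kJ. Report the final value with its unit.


Excess power = 342 - 222 = 120 W
Work above CP = 120 * 323 = 38760 J
W' = 38.76 kJ

38.76 kJ


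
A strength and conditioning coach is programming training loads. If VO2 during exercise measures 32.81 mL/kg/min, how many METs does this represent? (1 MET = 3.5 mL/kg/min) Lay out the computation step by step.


METs = VO2 / 3.5 = 32.81 / 3.5 = 9.37

9.37 METs


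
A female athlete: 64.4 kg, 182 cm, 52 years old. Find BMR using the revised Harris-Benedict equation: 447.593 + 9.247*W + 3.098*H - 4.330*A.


Intercept = 447.593
Weight contribution = 9.247 * 64.4 = 595.5068
Height contribution = 3.098 * 182 = 563.836
Age contribution = 4.33 * 52 = 225.16
BMR = 447.593 + 595.5068 + 563.836 - 225.16
= 1381.78 kcal/day

1381.78 kcal/day


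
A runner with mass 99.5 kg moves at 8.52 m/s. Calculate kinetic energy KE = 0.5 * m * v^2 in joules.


v^2 = 8.52^2 = 72.5904
KE = 0.5 * 99.5 * 72.5904
= 3611.37 J

3611.37 J


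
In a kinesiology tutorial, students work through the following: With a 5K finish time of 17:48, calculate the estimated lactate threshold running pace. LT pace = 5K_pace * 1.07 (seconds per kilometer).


Race duration = 1068 s for 5 km
Average pace = 1068 / 5 = 213.6 s/km
LT pace = 213.6 * 1.07
= 228.55 s/km

228.55 s/km


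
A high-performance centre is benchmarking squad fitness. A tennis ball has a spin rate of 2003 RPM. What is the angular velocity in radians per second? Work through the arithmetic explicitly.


Convert RPM to rad/s: multiply by 2*pi and divide by 60
omega = 2003 * 2 * pi / 60
= 209.754 rad/s

209.754 rad/s


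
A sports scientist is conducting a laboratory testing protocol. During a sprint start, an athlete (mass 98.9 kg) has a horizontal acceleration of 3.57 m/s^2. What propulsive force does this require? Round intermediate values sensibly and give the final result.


Propulsive force = mass * acceleration
= 98.9 kg * 3.57 m/s^2
= 353.07 N

353.07 N


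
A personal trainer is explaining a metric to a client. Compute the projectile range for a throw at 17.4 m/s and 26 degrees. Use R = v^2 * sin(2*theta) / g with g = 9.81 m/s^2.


Two times the angle = 52 degrees
sin(52) = 0.788011
R = 302.76 * 0.788011 / 9.81 = 24.32 m

24.32 m


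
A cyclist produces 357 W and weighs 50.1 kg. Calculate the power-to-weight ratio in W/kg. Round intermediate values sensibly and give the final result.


P/W = power / mass
= 357 / 50.1
= 7.126 W/kg

7.126 W/kg


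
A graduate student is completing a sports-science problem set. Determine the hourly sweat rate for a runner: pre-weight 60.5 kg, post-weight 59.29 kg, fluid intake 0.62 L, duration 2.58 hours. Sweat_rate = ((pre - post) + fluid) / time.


Mass lost = 60.5 - 59.29 = 1.21 kg
Add fluid consumed: 1.21 + 0.62 = 1.83 L total sweat
Sweat rate = 1.83 / 2.58 = 0.709 L/h

0.709 L/h


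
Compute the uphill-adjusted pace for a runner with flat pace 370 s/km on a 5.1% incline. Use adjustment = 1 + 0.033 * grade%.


Adjustment factor = 1 + 0.033 * 5.1 = 1.1683
Grade-adjusted pace = 370 * 1.1683 = 432.27 s/km

432.27 s/km


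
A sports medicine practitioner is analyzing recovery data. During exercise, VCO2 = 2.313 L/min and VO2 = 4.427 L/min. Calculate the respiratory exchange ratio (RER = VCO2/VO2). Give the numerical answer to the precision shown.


RER = VCO2 / VO2
= 2.313 / 4.427
= 0.5225

0.5225


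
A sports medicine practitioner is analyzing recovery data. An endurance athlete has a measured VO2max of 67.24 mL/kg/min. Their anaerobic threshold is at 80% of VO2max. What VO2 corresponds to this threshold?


Anaerobic threshold VO2 = VO2max * 80%
= 67.24 * 0.8
= 53.79 mL/kg/min

53.79 mL/kg/min


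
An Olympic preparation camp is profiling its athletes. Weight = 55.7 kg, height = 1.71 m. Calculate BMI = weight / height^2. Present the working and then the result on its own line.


height^2 = 1.71^2 = 2.9241
BMI = 55.7 / 2.9241 = 19.05 kg/m^2

19.05 kg/m^2


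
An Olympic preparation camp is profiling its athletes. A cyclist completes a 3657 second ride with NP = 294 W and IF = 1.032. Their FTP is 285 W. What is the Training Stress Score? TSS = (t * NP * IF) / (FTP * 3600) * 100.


t * NP * IF = 3657 * 294 * 1.032 = 1109563.056
FTP * 3600 = 1026000
TSS = (1109563.056 / 1026000) * 100 = 108.14

108.14 TSS


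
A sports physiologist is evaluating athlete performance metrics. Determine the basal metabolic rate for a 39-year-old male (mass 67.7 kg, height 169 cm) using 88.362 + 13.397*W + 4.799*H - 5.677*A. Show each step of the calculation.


BMR = 88.362 + 13.397*67.7 + 4.799*169 - 5.677*39
= 1584.97 kcal/day

1584.97 kcal/day


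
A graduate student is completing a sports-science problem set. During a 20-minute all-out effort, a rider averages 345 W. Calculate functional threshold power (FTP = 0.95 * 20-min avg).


FTP = 0.95 * 345
= 327.75 W

327.75 W


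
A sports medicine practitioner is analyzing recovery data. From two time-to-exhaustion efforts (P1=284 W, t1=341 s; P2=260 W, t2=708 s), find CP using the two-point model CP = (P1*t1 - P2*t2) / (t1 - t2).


Work in trial 1 = 96844 J
Work in trial 2 = 184080 J
Delta work = -87236 J
Delta time = -367 s
CP = -87236 / -367 = 237.7 W

237.7 W


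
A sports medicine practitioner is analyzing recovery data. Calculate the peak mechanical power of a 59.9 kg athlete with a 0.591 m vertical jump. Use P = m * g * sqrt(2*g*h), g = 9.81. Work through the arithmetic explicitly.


First, sqrt(2gh) = sqrt(2 * 9.81 * 0.591)
= sqrt(11.59542) = 3.405205 m/s
Power = 59.9 * 9.81 * 3.405205 = 2000.96 W

2000.96 W


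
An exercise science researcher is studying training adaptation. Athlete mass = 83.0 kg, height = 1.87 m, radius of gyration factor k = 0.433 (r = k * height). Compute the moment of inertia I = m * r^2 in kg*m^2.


r = k * height = 0.433 * 1.87 = 0.80971 m
r^2 = 0.80971^2 = 0.65563
I = 83.0 * 0.65563 = 54.417 kg*m^2

54.417 kg*m^2


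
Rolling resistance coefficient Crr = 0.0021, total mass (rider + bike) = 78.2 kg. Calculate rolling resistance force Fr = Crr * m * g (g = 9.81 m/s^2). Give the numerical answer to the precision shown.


Fr = Crr * m * g
= 0.0021 * 78.2 * 9.81
= 1.611 N

1.611 N


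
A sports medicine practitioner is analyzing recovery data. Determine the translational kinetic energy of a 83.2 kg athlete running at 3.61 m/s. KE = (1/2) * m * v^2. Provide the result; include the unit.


KE = 0.5 * m * v^2
= 0.5 * 83.2 * 3.61^2
= 0.5 * 83.2 * 13.0321
= 542.14 J

542.14 J


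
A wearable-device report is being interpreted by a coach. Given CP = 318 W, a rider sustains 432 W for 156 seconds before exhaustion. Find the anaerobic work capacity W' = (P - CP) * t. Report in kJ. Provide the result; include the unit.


Excess power = 432 - 318 = 114 W
Work above CP = 114 * 156 = 17784 J
W' = 17.784 kJ

17.784 kJ


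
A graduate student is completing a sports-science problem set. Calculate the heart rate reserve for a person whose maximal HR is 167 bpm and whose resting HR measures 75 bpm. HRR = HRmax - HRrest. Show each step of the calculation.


HRmax = 167 bpm
HRrest = 75 bpm
HRR = 167 - 75 = 92 bpm

92 bpm


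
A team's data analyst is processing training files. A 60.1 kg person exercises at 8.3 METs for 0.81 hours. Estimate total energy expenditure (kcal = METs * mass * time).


Energy = METs * mass(kg) * time(h)
= 8.3 * 60.1 * 0.81
= 404.05 kcal

404.05 kcal


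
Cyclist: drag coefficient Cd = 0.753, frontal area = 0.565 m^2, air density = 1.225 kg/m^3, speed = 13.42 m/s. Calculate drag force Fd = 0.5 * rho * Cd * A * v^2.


v^2 = 13.42^2 = 180.0964
Fd = 0.5 * 1.225 * 0.753 * 0.565 * 180.0964
= 46.93 N

46.93 N


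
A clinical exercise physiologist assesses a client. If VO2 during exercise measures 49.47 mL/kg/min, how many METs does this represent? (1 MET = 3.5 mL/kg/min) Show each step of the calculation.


METs = VO2 / 3.5 = 49.47 / 3.5 = 14.13

14.13 METs


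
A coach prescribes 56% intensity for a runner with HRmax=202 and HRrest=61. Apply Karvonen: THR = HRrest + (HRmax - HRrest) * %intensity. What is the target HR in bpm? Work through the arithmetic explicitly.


Heart rate reserve = 202 - 61 = 141
Intensity fraction = 56 / 100 = 0.56
THR = 61 + 141 * 0.56 = 139.96 bpm

139.96 bpm


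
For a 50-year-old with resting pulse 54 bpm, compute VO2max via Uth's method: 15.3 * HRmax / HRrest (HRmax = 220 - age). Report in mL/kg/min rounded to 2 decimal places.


Step 1: HRmax = 220 - 50 = 170 bpm
Step 2: Ratio = 170 / 54 = 3.1481
Step 3: VO2max = 15.3 * 3.1481 = 48.17 mL/kg/min

48.17 mL/kg/min


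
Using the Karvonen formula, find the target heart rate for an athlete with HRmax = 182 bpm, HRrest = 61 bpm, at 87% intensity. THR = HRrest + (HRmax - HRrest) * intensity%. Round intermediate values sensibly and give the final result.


HRR = 182 - 61 = 121
THR = 61 + 121 * 0.87
= 61 + 105.27
= 166.27 bpm

166.27 bpm


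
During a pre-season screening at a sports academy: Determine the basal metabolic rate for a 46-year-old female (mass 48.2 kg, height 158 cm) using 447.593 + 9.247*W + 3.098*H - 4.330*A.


BMR = 447.593 + 9.247*48.2 + 3.098*158 - 4.330*46
= 1183.6 kcal/day

1183.6 kcal/day


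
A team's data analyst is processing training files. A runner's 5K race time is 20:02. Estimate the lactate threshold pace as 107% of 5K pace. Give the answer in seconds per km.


Total race time = 20*60 + 2 = 1202 seconds
5K pace = 1202 / 5 = 240.4 sec/km
LT pace = 240.4 * 1.07 = 257.23 sec/km

257.23 s/km


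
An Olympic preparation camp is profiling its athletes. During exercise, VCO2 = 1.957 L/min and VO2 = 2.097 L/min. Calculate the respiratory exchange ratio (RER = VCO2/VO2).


RER = VCO2 / VO2
= 1.957 / 2.097
= 0.9332

0.9332


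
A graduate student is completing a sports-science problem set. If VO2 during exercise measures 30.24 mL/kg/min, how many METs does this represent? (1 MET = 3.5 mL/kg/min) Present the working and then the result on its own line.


METs = VO2 / 3.5 = 30.24 / 3.5 = 8.64

8.64 METs


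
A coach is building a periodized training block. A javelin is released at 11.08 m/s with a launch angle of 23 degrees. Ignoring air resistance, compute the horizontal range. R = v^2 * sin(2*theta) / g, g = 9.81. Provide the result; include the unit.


Launch speed squared = 122.7664
sin(2 * 23 deg) = 0.71934
Range = 122.7664 * 0.71934 / 9.81
= 9.002 m

9.002 m


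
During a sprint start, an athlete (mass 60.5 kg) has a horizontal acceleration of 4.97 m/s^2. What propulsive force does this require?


Propulsive force = mass * acceleration
= 60.5 kg * 4.97 m/s^2
= 300.69 N

300.69 N


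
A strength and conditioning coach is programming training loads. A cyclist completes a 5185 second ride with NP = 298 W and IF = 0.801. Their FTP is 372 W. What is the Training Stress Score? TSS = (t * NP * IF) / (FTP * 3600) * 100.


t * NP * IF = 5185 * 298 * 0.801 = 1237649.13
FTP * 3600 = 1339200
TSS = (1237649.13 / 1339200) * 100 = 92.42

92.42 TSS


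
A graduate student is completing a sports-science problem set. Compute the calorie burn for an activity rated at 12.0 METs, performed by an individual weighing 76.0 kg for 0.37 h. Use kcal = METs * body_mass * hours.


Product of METs and mass = 12.0 * 76.0 = 912.0
Total kcal = 912.0 * 0.37 = 337.44 kcal

337.44 kcal


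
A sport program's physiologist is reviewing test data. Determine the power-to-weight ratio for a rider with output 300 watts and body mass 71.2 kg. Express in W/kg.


P/W = 300 / 71.2 = 4.213 W/kg

4.213 W/kg
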